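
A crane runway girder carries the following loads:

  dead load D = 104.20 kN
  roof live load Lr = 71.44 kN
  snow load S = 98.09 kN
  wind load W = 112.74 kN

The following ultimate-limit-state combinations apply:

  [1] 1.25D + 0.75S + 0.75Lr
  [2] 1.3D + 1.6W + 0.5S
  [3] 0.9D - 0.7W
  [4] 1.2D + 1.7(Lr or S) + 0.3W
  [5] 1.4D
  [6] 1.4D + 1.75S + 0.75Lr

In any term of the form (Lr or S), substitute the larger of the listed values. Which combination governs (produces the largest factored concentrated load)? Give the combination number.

(Lr or S) → S = 98.09 kN.
[1] 1.25(104.20) + 0.75(98.09) + 0.75(71.44) = 257.40
[2] 1.3(104.20) + 1.6(112.74) + 0.5(98.09) = 364.89
[3] 0.9(104.20) - 0.7(112.74) = 14.86
[4] 1.2(104.20) + 1.7(98.09) + 0.3(112.74) = 325.62
[5] 1.4(104.20) = 145.88
[6] 1.4(104.20) + 1.75(98.09) + 0.75(71.44) = 371.12
The largest value is 371.12 kN from combination 6.

Combination 6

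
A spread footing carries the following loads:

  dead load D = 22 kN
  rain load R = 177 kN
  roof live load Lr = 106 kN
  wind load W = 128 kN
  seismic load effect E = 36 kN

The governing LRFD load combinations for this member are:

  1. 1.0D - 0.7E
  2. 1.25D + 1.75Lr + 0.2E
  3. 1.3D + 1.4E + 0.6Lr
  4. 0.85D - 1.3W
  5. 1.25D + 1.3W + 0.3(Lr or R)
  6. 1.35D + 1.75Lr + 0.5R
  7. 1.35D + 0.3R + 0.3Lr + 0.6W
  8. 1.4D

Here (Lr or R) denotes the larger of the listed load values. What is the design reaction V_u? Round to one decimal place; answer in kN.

(Lr or R) → R = 177 kN.
1. 1.0(22) - 0.7(36) = 22.0 - 25.2 = -3.2
2. 1.25(22) + 1.75(106) + 0.2(36) = 27.5 + 185.5 + 7.2 = 220.2
3. 1.3(22) + 1.4(36) + 0.6(106) = 28.6 + 50.4 + 63.6 = 142.6
4. 0.85(22) - 1.3(128) = 18.7 - 166.4 = -147.7
5. 1.25(22) + 1.3(128) + 0.3(177) = 27.5 + 166.4 + 53.1 = 247.0
6. 1.35(22) + 1.75(106) + 0.5(177) = 29.7 + 185.5 + 88.5 = 303.7
7. 1.35(22) + 0.3(177) + 0.3(106) + 0.6(128) = 29.7 + 53.1 + 31.8 + 76.8 = 191.4
8. 1.4(22) = 30.8
Maximum is from combination 6.

303.7 kN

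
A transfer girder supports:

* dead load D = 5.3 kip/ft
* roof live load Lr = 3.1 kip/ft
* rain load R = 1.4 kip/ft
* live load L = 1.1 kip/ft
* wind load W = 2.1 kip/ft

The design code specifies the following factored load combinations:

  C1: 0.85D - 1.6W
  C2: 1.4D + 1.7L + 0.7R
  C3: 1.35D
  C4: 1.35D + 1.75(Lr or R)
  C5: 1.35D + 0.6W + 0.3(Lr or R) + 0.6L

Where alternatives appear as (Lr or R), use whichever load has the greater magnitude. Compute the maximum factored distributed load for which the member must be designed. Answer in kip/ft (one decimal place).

(Lr or R) → Lr = 3.1 kip/ft.
C1: 0.85(5.3) - 1.6(2.1) = 1.1
C2: 1.4(5.3) + 1.7(1.1) + 0.7(1.4) = 10.3
C3: 1.35(5.3) = 7.2
C4: 1.35(5.3) + 1.75(3.1) = 12.6
C5: 1.35(5.3) + 0.6(2.1) + 0.3(3.1) + 0.6(1.1) = 10.0
The controlling combination is 4, giving 12.6 kip/ft.

12.6 kip/ft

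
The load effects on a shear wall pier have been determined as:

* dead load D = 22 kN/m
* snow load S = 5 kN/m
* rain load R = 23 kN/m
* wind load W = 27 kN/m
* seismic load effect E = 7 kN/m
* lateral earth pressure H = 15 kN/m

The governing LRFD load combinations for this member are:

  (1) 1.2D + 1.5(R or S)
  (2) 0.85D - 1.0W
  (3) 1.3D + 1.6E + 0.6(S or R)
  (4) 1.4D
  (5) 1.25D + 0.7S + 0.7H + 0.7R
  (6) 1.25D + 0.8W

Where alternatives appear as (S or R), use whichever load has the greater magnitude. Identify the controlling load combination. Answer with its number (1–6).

(R or S) → R = 23 kN/m; (S or R) → R = 23 kN/m.
(1) 1.2(22) + 1.5(23) = 26.40 + 34.50 = 60.90
(2) 0.85(22) - 1.0(27) = 18.70 - 27.00 = -8.30
(3) 1.3(22) + 1.6(7) + 0.6(23) = 28.60 + 11.20 + 13.80 = 53.60
(4) 1.4(22) = 30.80
(5) 1.25(22) + 0.7(5) + 0.7(15) + 0.7(23) = 27.50 + 3.50 + 10.50 + 16.10 = 57.60
(6) 1.25(22) + 0.8(27) = 27.50 + 21.60 = 49.10
The largest value is 60.90 kN/m from combination 1.

Combination 1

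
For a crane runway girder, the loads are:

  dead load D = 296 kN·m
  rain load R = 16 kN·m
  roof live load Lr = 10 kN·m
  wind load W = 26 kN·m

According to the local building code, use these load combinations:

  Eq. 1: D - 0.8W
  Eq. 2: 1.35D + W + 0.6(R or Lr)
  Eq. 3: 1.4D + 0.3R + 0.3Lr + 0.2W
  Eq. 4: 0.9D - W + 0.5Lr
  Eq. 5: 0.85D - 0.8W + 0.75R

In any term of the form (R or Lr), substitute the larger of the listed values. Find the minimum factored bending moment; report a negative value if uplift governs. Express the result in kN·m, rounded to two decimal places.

242.80 kN·m

(R or Lr) → R = 16 kN·m.
Eq. 1: 1.0(296) - 0.8(26) = 296.00 - 20.80 = 275.20
Eq. 2: 1.35(296) + 1.0(26) + 0.6(16) = 399.60 + 26.00 + 9.60 = 435.20
Eq. 3: 1.4(296) + 0.3(16) + 0.3(10) + 0.2(26) = 414.40 + 4.80 + 3.00 + 5.20 = 427.40
Eq. 4: 0.9(296) - 1.0(26) + 0.5(10) = 266.40 - 26.00 + 5.00 = 245.40
Eq. 5: 0.85(296) - 0.8(26) + 0.75(16) = 251.60 - 20.80 + 12.00 = 242.80
Combination 5 gives the minimum: 242.80 kN·m.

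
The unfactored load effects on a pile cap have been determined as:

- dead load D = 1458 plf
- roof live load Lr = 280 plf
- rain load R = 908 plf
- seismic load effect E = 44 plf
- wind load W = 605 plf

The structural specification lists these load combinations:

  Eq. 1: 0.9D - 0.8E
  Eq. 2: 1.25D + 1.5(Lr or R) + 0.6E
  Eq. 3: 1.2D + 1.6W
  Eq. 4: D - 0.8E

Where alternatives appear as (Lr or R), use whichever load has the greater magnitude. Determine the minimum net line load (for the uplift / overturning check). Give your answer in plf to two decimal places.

1277.00 plf

(Lr or R) → R = 908 plf.
Eq. 1: 0.9(1458) - 0.8(44) = 1277.00
Eq. 2: 1.25(1458) + 1.5(908) + 0.6(44) = 3210.90
Eq. 3: 1.2(1458) + 1.6(605) = 2717.60
Eq. 4: 1.0(1458) - 0.8(44) = 1422.80
Combination 1 gives the minimum: 1277.00 plf.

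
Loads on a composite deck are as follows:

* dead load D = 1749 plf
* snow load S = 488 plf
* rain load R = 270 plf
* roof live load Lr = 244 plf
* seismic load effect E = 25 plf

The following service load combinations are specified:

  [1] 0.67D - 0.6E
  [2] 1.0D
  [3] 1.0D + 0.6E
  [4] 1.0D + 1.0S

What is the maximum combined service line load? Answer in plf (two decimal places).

[1] 0.67(1749) - 0.6(25) = 1171.83 - 15.00 = 1156.83
[2] 1.0(1749) = 1749.00
[3] 1.0(1749) + 0.6(25) = 1749.00 + 15.00 = 1764.00
[4] 1.0(1749) + 1.0(488) = 1749.00 + 488.00 = 2237.00
Combination 4 governs: w = 2237.00 plf.

2237.00 plf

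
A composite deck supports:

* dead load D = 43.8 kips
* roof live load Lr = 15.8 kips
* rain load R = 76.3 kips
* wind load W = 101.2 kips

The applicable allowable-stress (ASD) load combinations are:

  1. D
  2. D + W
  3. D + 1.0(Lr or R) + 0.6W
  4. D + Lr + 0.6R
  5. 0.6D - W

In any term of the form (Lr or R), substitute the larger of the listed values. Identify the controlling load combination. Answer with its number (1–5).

Combination 3

(Lr or R) → R = 76.3 kips.
1. 1.0(43.8) = 43.80
2. 1.0(43.8) + 1.0(101.2) = 43.80 + 101.20 = 145.00
3. 1.0(43.8) + 1.0(76.3) + 0.6(101.2) = 43.80 + 76.30 + 60.72 = 180.82
4. 1.0(43.8) + 1.0(15.8) + 0.6(76.3) = 43.80 + 15.80 + 45.78 = 105.38
5. 0.6(43.8) - 1.0(101.2) = 26.28 - 101.20 = -74.92
The largest value is 180.82 kips from combination 3.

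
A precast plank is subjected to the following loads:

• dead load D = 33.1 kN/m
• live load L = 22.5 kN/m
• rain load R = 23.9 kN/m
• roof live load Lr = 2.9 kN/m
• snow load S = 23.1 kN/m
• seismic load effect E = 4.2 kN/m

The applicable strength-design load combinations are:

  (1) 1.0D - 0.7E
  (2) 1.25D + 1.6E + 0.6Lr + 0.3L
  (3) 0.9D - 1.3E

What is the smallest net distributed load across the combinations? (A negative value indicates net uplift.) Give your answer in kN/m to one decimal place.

(1) 1.0(33.1) - 0.7(4.2) = 33.1 - 2.9 = 30.2
(2) 1.25(33.1) + 1.6(4.2) + 0.6(2.9) + 0.3(22.5) = 41.4 + 6.7 + 1.7 + 6.8 = 56.6
(3) 0.9(33.1) - 1.3(4.2) = 29.8 - 5.5 = 24.3
Combination 3 gives the minimum: 24.3 kN/m.

24.3 kN/m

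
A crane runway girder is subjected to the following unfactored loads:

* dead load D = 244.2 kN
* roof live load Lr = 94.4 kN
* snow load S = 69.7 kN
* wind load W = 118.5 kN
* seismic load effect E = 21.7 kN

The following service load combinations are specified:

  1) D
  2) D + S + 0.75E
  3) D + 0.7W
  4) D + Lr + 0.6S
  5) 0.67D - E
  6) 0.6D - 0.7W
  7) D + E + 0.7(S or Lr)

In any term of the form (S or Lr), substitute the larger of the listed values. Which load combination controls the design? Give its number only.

Combination 4

(S or Lr) → Lr = 94.4 kN.
1) 1.0(244.2) = 244.2
2) 1.0(244.2) + 1.0(69.7) + 0.75(21.7) = 244.2 + 69.7 + 16.3 = 330.2
3) 1.0(244.2) + 0.7(118.5) = 244.2 + 83.0 = 327.2
4) 1.0(244.2) + 1.0(94.4) + 0.6(69.7) = 244.2 + 94.4 + 41.8 = 380.4
5) 0.67(244.2) - 1.0(21.7) = 163.6 - 21.7 = 141.9
6) 0.6(244.2) - 0.7(118.5) = 63.6
7) 1.0(244.2) + 1.0(21.7) + 0.7(94.4) = 244.2 + 21.7 + 66.1 = 332.0
The largest value is 380.4 kN from combination 4.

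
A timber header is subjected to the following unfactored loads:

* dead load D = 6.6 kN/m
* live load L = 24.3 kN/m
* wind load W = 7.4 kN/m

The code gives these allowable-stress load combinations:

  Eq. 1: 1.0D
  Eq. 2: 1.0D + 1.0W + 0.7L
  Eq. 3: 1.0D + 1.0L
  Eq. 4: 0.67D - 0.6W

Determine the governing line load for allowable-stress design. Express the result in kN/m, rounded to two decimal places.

31.01 kN/m

Eq. 1: 1.0(6.6) = 6.60
Eq. 2: 1.0(6.6) + 1.0(7.4) + 0.7(24.3) = 6.60 + 7.40 + 17.01 = 31.01
Eq. 3: 1.0(6.6) + 1.0(24.3) = 6.60 + 24.30 = 30.90
Eq. 4: 0.67(6.6) - 0.6(7.4) = 4.42 - 4.44 = -0.02
Combination 2 governs: w = 31.01 kN/m.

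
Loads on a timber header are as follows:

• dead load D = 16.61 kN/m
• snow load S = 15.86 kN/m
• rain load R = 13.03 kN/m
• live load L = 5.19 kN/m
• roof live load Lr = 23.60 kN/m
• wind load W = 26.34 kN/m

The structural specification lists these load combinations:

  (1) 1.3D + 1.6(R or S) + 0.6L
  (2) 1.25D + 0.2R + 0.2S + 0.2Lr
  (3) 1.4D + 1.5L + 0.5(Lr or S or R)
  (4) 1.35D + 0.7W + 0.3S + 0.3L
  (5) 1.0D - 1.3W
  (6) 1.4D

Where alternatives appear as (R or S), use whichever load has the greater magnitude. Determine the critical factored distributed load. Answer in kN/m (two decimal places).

50.08 kN/m

(R or S) → S = 15.86 kN/m; (Lr or S or R) → Lr = 23.60 kN/m.
(1) 1.3(16.61) + 1.6(15.86) + 0.6(5.19) = 21.59 + 25.38 + 3.11 = 50.08
(2) 1.25(16.61) + 0.2(13.03) + 0.2(15.86) + 0.2(23.60) = 20.76 + 2.61 + 3.17 + 4.72 = 31.26
(3) 1.4(16.61) + 1.5(5.19) + 0.5(23.60) = 23.25 + 7.79 + 11.80 = 42.84
(4) 1.35(16.61) + 0.7(26.34) + 0.3(15.86) + 0.3(5.19) = 22.42 + 18.44 + 4.76 + 1.56 = 47.18
(5) 1.0(16.61) - 1.3(26.34) = 16.61 - 34.24 = -17.63
(6) 1.4(16.61) = 23.25
Combination 1 governs: w_u = 50.08 kN/m.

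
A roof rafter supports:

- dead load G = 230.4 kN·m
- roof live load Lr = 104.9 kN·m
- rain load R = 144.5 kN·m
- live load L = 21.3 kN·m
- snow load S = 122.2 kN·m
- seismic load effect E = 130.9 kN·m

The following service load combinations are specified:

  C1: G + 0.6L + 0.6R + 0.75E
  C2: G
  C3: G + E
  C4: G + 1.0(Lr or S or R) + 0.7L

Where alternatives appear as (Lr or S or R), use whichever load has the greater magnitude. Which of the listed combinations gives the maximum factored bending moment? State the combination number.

(Lr or S or R) → R = 144.5 kN·m.
C1: 1.0(230.4) + 0.6(21.3) + 0.6(144.5) + 0.75(130.9) = 428.1
C2: 1.0(230.4) = 230.4
C3: 1.0(230.4) + 1.0(130.9) = 361.3
C4: 1.0(230.4) + 1.0(144.5) + 0.7(21.3) = 389.8
The largest value is 428.1 kN·m from combination 1.

Combination 1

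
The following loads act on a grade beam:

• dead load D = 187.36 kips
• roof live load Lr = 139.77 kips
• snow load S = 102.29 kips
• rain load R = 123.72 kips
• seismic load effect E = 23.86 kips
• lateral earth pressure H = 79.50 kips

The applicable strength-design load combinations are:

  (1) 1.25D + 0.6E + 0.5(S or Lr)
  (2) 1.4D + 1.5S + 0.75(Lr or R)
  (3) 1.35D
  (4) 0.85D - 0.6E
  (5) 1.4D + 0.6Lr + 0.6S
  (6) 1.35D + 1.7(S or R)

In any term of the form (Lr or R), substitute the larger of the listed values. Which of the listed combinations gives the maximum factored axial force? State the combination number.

(S or Lr) → Lr = 139.77 kips; (Lr or R) → Lr = 139.77 kips; (S or R) → R = 123.72 kips.
(1) 1.25(187.36) + 0.6(23.86) + 0.5(139.77) = 318.40
(2) 1.4(187.36) + 1.5(102.29) + 0.75(139.77) = 262.30 + 153.44 + 104.83 = 520.57
(3) 1.35(187.36) = 252.94
(4) 0.85(187.36) - 0.6(23.86) = 159.26 - 14.32 = 144.94
(5) 1.4(187.36) + 0.6(139.77) + 0.6(102.29) = 407.54
(6) 1.35(187.36) + 1.7(123.72) = 252.94 + 210.32 = 463.26
The largest value is 520.57 kips from combination 2.

Combination 2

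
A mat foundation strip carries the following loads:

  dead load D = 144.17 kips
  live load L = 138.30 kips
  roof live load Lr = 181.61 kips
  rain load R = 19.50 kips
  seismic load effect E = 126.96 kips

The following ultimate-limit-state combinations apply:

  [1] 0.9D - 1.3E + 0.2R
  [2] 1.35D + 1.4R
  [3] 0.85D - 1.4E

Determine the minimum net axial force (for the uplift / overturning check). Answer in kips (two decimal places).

[1] 0.9(144.17) - 1.3(126.96) + 0.2(19.50) = -31.40
[2] 1.35(144.17) + 1.4(19.50) = 221.93
[3] 0.85(144.17) - 1.4(126.96) = -55.20
Combination 3 gives the minimum: -55.20 kips.

-55.20 kips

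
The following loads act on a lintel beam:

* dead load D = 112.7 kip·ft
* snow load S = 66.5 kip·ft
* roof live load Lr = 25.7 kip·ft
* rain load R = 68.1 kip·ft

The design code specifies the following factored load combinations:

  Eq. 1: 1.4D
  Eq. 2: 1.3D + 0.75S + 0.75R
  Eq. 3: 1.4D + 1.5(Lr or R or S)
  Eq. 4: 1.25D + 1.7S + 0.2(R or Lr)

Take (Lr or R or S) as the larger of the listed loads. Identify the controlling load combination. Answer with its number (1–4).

Combination 4

(Lr or R or S) → R = 68.1 kip·ft; (R or Lr) → R = 68.1 kip·ft.
Eq. 1: 1.4(112.7) = 157.8
Eq. 2: 1.3(112.7) + 0.75(66.5) + 0.75(68.1) = 146.5 + 49.9 + 51.1 = 247.5
Eq. 3: 1.4(112.7) + 1.5(68.1) = 259.9
Eq. 4: 1.25(112.7) + 1.7(66.5) + 0.2(68.1) = 267.5
The largest value is 267.5 kip·ft from combination 4.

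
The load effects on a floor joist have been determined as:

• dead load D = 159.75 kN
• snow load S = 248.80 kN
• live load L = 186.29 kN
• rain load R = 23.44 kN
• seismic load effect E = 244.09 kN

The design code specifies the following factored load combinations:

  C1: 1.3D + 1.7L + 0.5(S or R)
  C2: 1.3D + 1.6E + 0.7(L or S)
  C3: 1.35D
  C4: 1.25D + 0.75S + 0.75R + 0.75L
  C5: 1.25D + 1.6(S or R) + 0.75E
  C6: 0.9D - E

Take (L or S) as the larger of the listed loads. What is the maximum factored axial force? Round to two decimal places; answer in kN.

780.84 kN

(S or R) → S = 248.80 kN; (L or S) → S = 248.80 kN.
C1: 1.3(159.75) + 1.7(186.29) + 0.5(248.80) = 648.77
C2: 1.3(159.75) + 1.6(244.09) + 0.7(248.80) = 772.38
C3: 1.35(159.75) = 215.66
C4: 1.25(159.75) + 0.75(248.80) + 0.75(23.44) + 0.75(186.29) = 543.59
C5: 1.25(159.75) + 1.6(248.80) + 0.75(244.09) = 780.84
C6: 0.9(159.75) - 1.0(244.09) = -100.32
Maximum is from combination 5.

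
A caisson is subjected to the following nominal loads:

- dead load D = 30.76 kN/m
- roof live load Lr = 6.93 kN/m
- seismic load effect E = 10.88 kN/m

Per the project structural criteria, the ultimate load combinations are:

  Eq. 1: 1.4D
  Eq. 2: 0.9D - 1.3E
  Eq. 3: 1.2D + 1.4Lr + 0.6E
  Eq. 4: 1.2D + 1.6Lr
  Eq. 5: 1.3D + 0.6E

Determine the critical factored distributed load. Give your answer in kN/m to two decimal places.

53.14 kN/m

Eq. 1: 1.4(30.76) = 43.06
Eq. 2: 0.9(30.76) - 1.3(10.88) = 27.68 - 14.14 = 13.54
Eq. 3: 1.2(30.76) + 1.4(6.93) + 0.6(10.88) = 36.91 + 9.70 + 6.53 = 53.14
Eq. 4: 1.2(30.76) + 1.6(6.93) = 36.91 + 11.09 = 48.00
Eq. 5: 1.3(30.76) + 0.6(10.88) = 39.99 + 6.53 = 46.52
The controlling combination is 3, giving 53.14 kN/m.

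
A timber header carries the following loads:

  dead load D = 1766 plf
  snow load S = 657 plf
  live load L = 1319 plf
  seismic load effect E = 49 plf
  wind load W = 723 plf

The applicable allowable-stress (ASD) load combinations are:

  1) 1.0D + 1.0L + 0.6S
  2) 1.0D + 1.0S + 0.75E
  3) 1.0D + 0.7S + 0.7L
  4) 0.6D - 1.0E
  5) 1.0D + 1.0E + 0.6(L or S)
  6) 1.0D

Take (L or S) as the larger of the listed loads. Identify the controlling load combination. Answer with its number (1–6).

(L or S) → L = 1319 plf.
1) 1.0(1766) + 1.0(1319) + 0.6(657) = 1766.0 + 1319.0 + 394.2 = 3479.2
2) 1.0(1766) + 1.0(657) + 0.75(49) = 1766.0 + 657.0 + 36.8 = 2459.8
3) 1.0(1766) + 0.7(657) + 0.7(1319) = 1766.0 + 459.9 + 923.3 = 3149.2
4) 0.6(1766) - 1.0(49) = 1059.6 - 49.0 = 1010.6
5) 1.0(1766) + 1.0(49) + 0.6(1319) = 1766.0 + 49.0 + 791.4 = 2606.4
6) 1.0(1766) = 1766.0
The largest value is 3479.2 plf from combination 1.

Combination 1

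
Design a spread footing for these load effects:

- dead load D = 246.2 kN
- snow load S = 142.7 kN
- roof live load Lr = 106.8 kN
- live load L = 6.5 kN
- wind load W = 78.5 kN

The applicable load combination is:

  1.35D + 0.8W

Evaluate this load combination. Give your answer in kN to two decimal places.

395.17 kN

1.35(246.2) + 0.8(78.5) = 395.17
P_u = 395.17 kN.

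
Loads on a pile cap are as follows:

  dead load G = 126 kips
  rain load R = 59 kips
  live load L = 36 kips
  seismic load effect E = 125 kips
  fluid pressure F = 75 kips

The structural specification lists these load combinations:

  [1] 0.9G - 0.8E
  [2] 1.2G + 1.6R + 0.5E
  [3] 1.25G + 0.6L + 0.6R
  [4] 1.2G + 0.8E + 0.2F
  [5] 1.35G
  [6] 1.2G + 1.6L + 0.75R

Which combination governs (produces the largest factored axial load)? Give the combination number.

Combination 2

[1] 0.9(126) - 0.8(125) = 113.4 - 100.0 = 13.4
[2] 1.2(126) + 1.6(59) + 0.5(125) = 151.2 + 94.4 + 62.5 = 308.1
[3] 1.25(126) + 0.6(36) + 0.6(59) = 157.5 + 21.6 + 35.4 = 214.5
[4] 1.2(126) + 0.8(125) + 0.2(75) = 151.2 + 100.0 + 15.0 = 266.2
[5] 1.35(126) = 170.1
[6] 1.2(126) + 1.6(36) + 0.75(59) = 151.2 + 57.6 + 44.3 = 253.1
The largest value is 308.1 kips from combination 2.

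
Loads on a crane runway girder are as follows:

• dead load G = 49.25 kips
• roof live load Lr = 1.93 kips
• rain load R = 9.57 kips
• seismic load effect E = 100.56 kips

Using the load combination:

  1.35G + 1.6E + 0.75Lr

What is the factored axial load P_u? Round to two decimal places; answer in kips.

228.83 kips

1.35(49.25) + 1.6(100.56) + 0.75(1.93) = 228.83
P_u = 228.83 kips.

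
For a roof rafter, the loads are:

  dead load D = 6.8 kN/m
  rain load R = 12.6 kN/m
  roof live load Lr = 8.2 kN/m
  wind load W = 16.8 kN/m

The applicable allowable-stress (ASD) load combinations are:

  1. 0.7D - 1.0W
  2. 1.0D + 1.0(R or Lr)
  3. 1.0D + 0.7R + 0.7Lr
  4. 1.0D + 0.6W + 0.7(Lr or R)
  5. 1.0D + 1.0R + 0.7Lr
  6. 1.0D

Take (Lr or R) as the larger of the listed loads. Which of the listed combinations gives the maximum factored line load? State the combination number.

(R or Lr) → R = 12.6 kN/m; (Lr or R) → R = 12.6 kN/m.
1. 0.7(6.8) - 1.0(16.8) = 4.8 - 16.8 = -12.0
2. 1.0(6.8) + 1.0(12.6) = 6.8 + 12.6 = 19.4
3. 1.0(6.8) + 0.7(12.6) + 0.7(8.2) = 21.4
4. 1.0(6.8) + 0.6(16.8) + 0.7(12.6) = 6.8 + 10.1 + 8.8 = 25.7
5. 1.0(6.8) + 1.0(12.6) + 0.7(8.2) = 6.8 + 12.6 + 5.7 = 25.1
6. 1.0(6.8) = 6.8
The largest value is 25.7 kN/m from combination 4.

Combination 4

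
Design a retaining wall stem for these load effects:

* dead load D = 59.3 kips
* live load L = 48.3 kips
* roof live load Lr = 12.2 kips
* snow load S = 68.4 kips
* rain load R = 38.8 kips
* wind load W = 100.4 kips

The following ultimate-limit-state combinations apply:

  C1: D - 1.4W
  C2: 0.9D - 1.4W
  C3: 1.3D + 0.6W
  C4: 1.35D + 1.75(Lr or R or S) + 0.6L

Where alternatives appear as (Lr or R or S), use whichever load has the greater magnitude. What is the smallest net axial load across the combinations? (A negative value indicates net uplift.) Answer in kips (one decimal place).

-87.2 kips

(Lr or R or S) → S = 68.4 kips.
C1: 1.0(59.3) - 1.4(100.4) = 59.3 - 140.6 = -81.3
C2: 0.9(59.3) - 1.4(100.4) = 53.4 - 140.6 = -87.2
C3: 1.3(59.3) + 0.6(100.4) = 77.1 + 60.2 = 137.3
C4: 1.35(59.3) + 1.75(68.4) + 0.6(48.3) = 228.7
Combination 2 gives the minimum: -87.2 kips.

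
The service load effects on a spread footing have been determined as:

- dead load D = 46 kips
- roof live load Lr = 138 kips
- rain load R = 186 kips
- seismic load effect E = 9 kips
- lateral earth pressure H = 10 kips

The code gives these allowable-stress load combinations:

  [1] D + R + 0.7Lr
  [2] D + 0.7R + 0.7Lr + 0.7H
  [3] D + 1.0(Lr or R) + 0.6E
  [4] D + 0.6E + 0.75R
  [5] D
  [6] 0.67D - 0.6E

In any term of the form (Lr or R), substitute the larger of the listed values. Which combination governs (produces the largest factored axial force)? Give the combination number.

(Lr or R) → R = 186 kips.
[1] 1.0(46) + 1.0(186) + 0.7(138) = 46.0 + 186.0 + 96.6 = 328.6
[2] 1.0(46) + 0.7(186) + 0.7(138) + 0.7(10) = 46.0 + 130.2 + 96.6 + 7.0 = 279.8
[3] 1.0(46) + 1.0(186) + 0.6(9) = 46.0 + 186.0 + 5.4 = 237.4
[4] 1.0(46) + 0.6(9) + 0.75(186) = 46.0 + 5.4 + 139.5 = 190.9
[5] 1.0(46) = 46.0
[6] 0.67(46) - 0.6(9) = 30.8 - 5.4 = 25.4
The largest value is 328.6 kips from combination 1.

Combination 1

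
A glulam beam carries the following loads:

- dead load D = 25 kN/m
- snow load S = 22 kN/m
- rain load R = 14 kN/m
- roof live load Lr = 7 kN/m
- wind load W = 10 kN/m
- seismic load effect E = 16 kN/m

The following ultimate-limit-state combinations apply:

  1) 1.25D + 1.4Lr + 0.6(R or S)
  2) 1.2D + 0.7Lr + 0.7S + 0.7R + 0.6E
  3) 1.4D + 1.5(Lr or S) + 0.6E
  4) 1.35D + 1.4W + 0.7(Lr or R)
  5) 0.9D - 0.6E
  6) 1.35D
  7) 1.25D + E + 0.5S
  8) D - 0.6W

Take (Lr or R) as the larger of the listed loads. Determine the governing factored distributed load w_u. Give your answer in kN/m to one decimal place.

77.6 kN/m

(R or S) → S = 22 kN/m; (Lr or S) → S = 22 kN/m; (Lr or R) → R = 14 kN/m.
1) 1.25(25) + 1.4(7) + 0.6(22) = 31.3 + 9.8 + 13.2 = 54.3
2) 1.2(25) + 0.7(7) + 0.7(22) + 0.7(14) + 0.6(16) = 30.0 + 4.9 + 15.4 + 9.8 + 9.6 = 69.7
3) 1.4(25) + 1.5(22) + 0.6(16) = 35.0 + 33.0 + 9.6 = 77.6
4) 1.35(25) + 1.4(10) + 0.7(14) = 33.8 + 14.0 + 9.8 = 57.6
5) 0.9(25) - 0.6(16) = 22.5 - 9.6 = 12.9
6) 1.35(25) = 33.8
7) 1.25(25) + 1.0(16) + 0.5(22) = 31.3 + 16.0 + 11.0 = 58.3
8) 1.0(25) - 0.6(10) = 25.0 - 6.0 = 19.0
Combination 3 governs: w_u = 77.6 kN/m.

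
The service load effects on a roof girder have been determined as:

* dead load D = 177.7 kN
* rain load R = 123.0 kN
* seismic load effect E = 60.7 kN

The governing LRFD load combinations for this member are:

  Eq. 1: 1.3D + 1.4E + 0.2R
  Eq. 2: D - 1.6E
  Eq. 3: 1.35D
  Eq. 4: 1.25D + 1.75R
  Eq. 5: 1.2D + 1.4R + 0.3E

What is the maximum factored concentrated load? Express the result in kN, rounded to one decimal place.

437.4 kN

Eq. 1: 1.3(177.7) + 1.4(60.7) + 0.2(123.0) = 231.0 + 85.0 + 24.6 = 340.6
Eq. 2: 1.0(177.7) - 1.6(60.7) = 177.7 - 97.1 = 80.6
Eq. 3: 1.35(177.7) = 239.9
Eq. 4: 1.25(177.7) + 1.75(123.0) = 222.1 + 215.3 = 437.4
Eq. 5: 1.2(177.7) + 1.4(123.0) + 0.3(60.7) = 403.7
The controlling combination is 4, giving 437.4 kN.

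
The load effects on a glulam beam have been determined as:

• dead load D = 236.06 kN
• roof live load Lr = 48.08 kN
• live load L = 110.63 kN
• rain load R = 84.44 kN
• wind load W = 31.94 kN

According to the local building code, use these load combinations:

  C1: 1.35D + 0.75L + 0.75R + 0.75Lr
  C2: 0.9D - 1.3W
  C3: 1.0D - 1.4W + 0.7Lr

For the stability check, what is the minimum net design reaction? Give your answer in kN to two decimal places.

170.93 kN

C1: 1.35(236.06) + 0.75(110.63) + 0.75(84.44) + 0.75(48.08) = 501.04
C2: 0.9(236.06) - 1.3(31.94) = 170.93
C3: 1.0(236.06) - 1.4(31.94) + 0.7(48.08) = 225.00
Combination 2 gives the minimum: 170.93 kN.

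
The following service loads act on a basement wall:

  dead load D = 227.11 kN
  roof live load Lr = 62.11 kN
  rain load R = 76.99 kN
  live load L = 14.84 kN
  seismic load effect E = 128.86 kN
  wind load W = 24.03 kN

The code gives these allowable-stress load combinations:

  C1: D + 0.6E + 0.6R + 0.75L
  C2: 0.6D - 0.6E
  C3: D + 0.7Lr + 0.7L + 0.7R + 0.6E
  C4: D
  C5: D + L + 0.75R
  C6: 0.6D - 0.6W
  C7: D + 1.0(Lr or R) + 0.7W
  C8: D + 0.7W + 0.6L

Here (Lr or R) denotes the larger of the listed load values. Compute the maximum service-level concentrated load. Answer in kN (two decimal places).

(Lr or R) → R = 76.99 kN.
C1: 1.0(227.11) + 0.6(128.86) + 0.6(76.99) + 0.75(14.84) = 361.75
C2: 0.6(227.11) - 0.6(128.86) = 58.95
C3: 1.0(227.11) + 0.7(62.11) + 0.7(14.84) + 0.7(76.99) + 0.6(128.86) = 412.18
C4: 1.0(227.11) = 227.11
C5: 1.0(227.11) + 1.0(14.84) + 0.75(76.99) = 299.69
C6: 0.6(227.11) - 0.6(24.03) = 121.85
C7: 1.0(227.11) + 1.0(76.99) + 0.7(24.03) = 320.92
C8: 1.0(227.11) + 0.7(24.03) + 0.6(14.84) = 252.84
The controlling combination is 3, giving 412.18 kN.

412.18 kN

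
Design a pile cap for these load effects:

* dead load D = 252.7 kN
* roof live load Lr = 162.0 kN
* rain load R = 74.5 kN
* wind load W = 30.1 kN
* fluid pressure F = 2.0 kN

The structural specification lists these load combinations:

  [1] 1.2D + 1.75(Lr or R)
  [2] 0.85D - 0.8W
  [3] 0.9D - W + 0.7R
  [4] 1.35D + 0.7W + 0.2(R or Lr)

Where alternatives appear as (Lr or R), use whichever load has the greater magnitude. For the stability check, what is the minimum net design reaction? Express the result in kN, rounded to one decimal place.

(Lr or R) → Lr = 162.0 kN; (R or Lr) → Lr = 162.0 kN.
[1] 1.2(252.7) + 1.75(162.0) = 586.7
[2] 0.85(252.7) - 0.8(30.1) = 190.7
[3] 0.9(252.7) - 1.0(30.1) + 0.7(74.5) = 249.5
[4] 1.35(252.7) + 0.7(30.1) + 0.2(162.0) = 394.6
Combination 2 gives the minimum: 190.7 kN.

190.7 kN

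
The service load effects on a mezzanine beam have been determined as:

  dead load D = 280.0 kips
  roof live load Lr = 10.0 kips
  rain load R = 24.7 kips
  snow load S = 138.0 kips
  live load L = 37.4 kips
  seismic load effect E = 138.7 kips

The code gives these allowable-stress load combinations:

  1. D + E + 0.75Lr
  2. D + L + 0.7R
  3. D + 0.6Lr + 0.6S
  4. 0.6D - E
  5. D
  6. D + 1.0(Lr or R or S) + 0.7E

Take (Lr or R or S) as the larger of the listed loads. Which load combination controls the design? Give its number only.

(Lr or R or S) → S = 138.0 kips.
1. 1.0(280.0) + 1.0(138.7) + 0.75(10.0) = 280.00 + 138.70 + 7.50 = 426.20
2. 1.0(280.0) + 1.0(37.4) + 0.7(24.7) = 280.00 + 37.40 + 17.29 = 334.69
3. 1.0(280.0) + 0.6(10.0) + 0.6(138.0) = 280.00 + 6.00 + 82.80 = 368.80
4. 0.6(280.0) - 1.0(138.7) = 168.00 - 138.70 = 29.30
5. 1.0(280.0) = 280.00
6. 1.0(280.0) + 1.0(138.0) + 0.7(138.7) = 280.00 + 138.00 + 97.09 = 515.09
The largest value is 515.09 kips from combination 6.

Combination 6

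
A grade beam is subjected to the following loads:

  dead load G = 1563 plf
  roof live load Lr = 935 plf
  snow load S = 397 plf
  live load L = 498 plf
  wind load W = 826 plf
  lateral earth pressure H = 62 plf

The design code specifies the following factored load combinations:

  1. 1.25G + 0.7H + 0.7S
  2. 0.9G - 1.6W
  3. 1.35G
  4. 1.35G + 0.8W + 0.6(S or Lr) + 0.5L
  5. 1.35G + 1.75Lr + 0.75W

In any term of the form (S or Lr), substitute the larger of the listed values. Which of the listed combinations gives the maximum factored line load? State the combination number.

(S or Lr) → Lr = 935 plf.
1. 1.25(1563) + 0.7(62) + 0.7(397) = 1953.8 + 43.4 + 277.9 = 2275.1
2. 0.9(1563) - 1.6(826) = 1406.7 - 1321.6 = 85.1
3. 1.35(1563) = 2110.1
4. 1.35(1563) + 0.8(826) + 0.6(935) + 0.5(498) = 2110.1 + 660.8 + 561.0 + 249.0 = 3580.9
5. 1.35(1563) + 1.75(935) + 0.75(826) = 4365.8
The largest value is 4365.8 plf from combination 5.

Combination 5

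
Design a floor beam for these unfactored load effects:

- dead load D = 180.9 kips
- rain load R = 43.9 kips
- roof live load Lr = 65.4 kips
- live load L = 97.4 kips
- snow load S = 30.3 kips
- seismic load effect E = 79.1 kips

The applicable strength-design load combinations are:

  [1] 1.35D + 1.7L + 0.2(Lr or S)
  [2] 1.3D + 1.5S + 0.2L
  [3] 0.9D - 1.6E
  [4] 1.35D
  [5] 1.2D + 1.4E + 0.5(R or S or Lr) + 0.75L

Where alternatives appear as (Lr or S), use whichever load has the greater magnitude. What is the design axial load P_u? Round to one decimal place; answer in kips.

(Lr or S) → Lr = 65.4 kips; (R or S or Lr) → Lr = 65.4 kips.
[1] 1.35(180.9) + 1.7(97.4) + 0.2(65.4) = 422.9
[2] 1.3(180.9) + 1.5(30.3) + 0.2(97.4) = 300.1
[3] 0.9(180.9) - 1.6(79.1) = 36.3
[4] 1.35(180.9) = 244.2
[5] 1.2(180.9) + 1.4(79.1) + 0.5(65.4) + 0.75(97.4) = 433.6
The controlling combination is 5, giving 433.6 kips.

433.6 kips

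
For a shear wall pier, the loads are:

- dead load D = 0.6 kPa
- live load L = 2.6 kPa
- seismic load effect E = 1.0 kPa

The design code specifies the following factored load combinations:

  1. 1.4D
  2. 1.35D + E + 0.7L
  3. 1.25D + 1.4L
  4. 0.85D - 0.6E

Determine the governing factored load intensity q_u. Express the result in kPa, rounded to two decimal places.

4.39 kPa

1. 1.4(0.6) = 0.84
2. 1.35(0.6) + 1.0(1.0) + 0.7(2.6) = 3.63
3. 1.25(0.6) + 1.4(2.6) = 4.39
4. 0.85(0.6) - 0.6(1.0) = -0.09
Combination 3 governs: q_u = 4.39 kPa.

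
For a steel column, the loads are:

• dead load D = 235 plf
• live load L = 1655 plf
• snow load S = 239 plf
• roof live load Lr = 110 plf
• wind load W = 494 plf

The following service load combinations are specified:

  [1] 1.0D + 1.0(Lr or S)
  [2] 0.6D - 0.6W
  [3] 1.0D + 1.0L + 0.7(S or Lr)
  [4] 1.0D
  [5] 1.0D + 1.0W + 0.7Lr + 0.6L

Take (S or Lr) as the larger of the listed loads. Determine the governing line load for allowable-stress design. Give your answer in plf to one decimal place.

2057.3 plf

(Lr or S) → S = 239 plf; (S or Lr) → S = 239 plf.
[1] 1.0(235) + 1.0(239) = 474.0
[2] 0.6(235) - 0.6(494) = -155.4
[3] 1.0(235) + 1.0(1655) + 0.7(239) = 2057.3
[4] 1.0(235) = 235.0
[5] 1.0(235) + 1.0(494) + 0.7(110) + 0.6(1655) = 1799.0
Maximum is from combination 3.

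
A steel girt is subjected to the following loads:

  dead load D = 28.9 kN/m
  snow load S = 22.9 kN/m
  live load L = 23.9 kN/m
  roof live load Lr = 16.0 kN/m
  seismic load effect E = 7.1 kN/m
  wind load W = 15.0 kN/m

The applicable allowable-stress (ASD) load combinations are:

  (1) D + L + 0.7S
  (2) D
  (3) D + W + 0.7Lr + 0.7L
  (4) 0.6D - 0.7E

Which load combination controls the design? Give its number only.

(1) 1.0(28.9) + 1.0(23.9) + 0.7(22.9) = 28.9 + 23.9 + 16.0 = 68.8
(2) 1.0(28.9) = 28.9
(3) 1.0(28.9) + 1.0(15.0) + 0.7(16.0) + 0.7(23.9) = 28.9 + 15.0 + 11.2 + 16.7 = 71.8
(4) 0.6(28.9) - 0.7(7.1) = 12.4
The largest value is 71.8 kN/m from combination 3.

Combination 3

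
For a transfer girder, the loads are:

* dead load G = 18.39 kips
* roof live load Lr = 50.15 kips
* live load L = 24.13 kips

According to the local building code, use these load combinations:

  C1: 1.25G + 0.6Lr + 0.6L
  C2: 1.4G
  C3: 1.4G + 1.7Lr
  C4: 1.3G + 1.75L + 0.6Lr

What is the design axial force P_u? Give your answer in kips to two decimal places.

C1: 1.25(18.39) + 0.6(50.15) + 0.6(24.13) = 67.56
C2: 1.4(18.39) = 25.75
C3: 1.4(18.39) + 1.7(50.15) = 111.00
C4: 1.3(18.39) + 1.75(24.13) + 0.6(50.15) = 96.22
Combination 3 governs: P_u = 111.00 kips.

111.00 kips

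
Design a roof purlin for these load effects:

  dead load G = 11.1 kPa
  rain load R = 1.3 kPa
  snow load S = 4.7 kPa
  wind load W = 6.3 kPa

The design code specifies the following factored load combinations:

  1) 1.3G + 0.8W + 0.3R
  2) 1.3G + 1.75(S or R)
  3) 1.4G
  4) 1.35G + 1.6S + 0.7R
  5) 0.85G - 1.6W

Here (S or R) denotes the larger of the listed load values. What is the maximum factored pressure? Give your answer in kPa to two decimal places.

23.42 kPa

(S or R) → S = 4.7 kPa.
1) 1.3(11.1) + 0.8(6.3) + 0.3(1.3) = 19.86
2) 1.3(11.1) + 1.75(4.7) = 22.66
3) 1.4(11.1) = 15.54
4) 1.35(11.1) + 1.6(4.7) + 0.7(1.3) = 23.42
5) 0.85(11.1) - 1.6(6.3) = -0.65
Maximum is from combination 4.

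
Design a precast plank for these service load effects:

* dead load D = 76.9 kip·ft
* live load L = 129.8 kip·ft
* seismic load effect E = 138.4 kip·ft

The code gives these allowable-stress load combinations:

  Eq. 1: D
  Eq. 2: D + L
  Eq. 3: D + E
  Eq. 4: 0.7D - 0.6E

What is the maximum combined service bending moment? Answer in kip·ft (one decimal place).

Eq. 1: 1.0(76.9) = 76.9
Eq. 2: 1.0(76.9) + 1.0(129.8) = 76.9 + 129.8 = 206.7
Eq. 3: 1.0(76.9) + 1.0(138.4) = 76.9 + 138.4 = 215.3
Eq. 4: 0.7(76.9) - 0.6(138.4) = 53.8 - 83.0 = -29.2
The controlling combination is 3, giving 215.3 kip·ft.

215.3 kip·ft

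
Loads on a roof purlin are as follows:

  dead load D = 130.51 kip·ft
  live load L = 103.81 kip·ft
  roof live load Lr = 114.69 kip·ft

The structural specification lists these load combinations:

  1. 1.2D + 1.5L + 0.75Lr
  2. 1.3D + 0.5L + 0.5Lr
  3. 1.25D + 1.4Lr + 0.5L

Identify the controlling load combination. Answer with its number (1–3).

Combination 1

1. 1.2(130.51) + 1.5(103.81) + 0.75(114.69) = 398.34
2. 1.3(130.51) + 0.5(103.81) + 0.5(114.69) = 278.91
3. 1.25(130.51) + 1.4(114.69) + 0.5(103.81) = 375.61
The largest value is 398.34 kip·ft from combination 1.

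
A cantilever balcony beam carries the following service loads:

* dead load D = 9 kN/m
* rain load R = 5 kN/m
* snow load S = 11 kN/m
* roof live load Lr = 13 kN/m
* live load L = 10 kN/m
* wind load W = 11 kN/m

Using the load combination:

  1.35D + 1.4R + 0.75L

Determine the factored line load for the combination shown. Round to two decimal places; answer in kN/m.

1.35(9) + 1.4(5) + 0.75(10) = 26.65
w_u = 26.65 kN/m.

26.65 kN/m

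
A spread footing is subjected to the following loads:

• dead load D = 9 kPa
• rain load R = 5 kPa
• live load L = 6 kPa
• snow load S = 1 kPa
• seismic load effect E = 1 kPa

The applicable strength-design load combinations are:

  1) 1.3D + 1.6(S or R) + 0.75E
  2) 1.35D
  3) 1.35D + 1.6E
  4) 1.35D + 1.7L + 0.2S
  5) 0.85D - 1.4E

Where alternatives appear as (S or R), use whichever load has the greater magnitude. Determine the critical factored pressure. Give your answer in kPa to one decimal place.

(S or R) → R = 5 kPa.
1) 1.3(9) + 1.6(5) + 0.75(1) = 11.7 + 8.0 + 0.8 = 20.5
2) 1.35(9) = 12.2
3) 1.35(9) + 1.6(1) = 12.2 + 1.6 = 13.8
4) 1.35(9) + 1.7(6) + 0.2(1) = 12.2 + 10.2 + 0.2 = 22.6
5) 0.85(9) - 1.4(1) = 7.7 - 1.4 = 6.3
The controlling combination is 4, giving 22.6 kPa.

22.6 kPa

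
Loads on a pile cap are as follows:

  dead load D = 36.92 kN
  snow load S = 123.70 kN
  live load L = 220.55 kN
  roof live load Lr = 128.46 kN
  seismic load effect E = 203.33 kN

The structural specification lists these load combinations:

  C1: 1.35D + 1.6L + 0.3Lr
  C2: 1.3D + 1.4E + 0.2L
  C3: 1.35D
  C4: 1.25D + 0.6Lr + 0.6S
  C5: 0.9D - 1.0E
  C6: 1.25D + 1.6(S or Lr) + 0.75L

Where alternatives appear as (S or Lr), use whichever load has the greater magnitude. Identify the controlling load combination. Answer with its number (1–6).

(S or Lr) → Lr = 128.46 kN.
C1: 1.35(36.92) + 1.6(220.55) + 0.3(128.46) = 49.84 + 352.88 + 38.54 = 441.26
C2: 1.3(36.92) + 1.4(203.33) + 0.2(220.55) = 48.00 + 284.66 + 44.11 = 376.77
C3: 1.35(36.92) = 49.84
C4: 1.25(36.92) + 0.6(128.46) + 0.6(123.70) = 46.15 + 77.08 + 74.22 = 197.45
C5: 0.9(36.92) - 1.0(203.33) = 33.23 - 203.33 = -170.10
C6: 1.25(36.92) + 1.6(128.46) + 0.75(220.55) = 46.15 + 205.54 + 165.41 = 417.10
The largest value is 441.26 kN from combination 1.

Combination 1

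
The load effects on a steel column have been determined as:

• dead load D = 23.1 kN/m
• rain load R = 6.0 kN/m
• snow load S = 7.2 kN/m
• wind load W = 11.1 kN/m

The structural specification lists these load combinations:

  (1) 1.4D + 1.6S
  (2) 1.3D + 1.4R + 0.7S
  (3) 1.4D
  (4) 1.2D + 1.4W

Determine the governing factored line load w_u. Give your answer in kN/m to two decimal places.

43.86 kN/m

(1) 1.4(23.1) + 1.6(7.2) = 32.34 + 11.52 = 43.86
(2) 1.3(23.1) + 1.4(6.0) + 0.7(7.2) = 30.03 + 8.40 + 5.04 = 43.47
(3) 1.4(23.1) = 32.34
(4) 1.2(23.1) + 1.4(11.1) = 27.72 + 15.54 = 43.26
Maximum is from combination 1.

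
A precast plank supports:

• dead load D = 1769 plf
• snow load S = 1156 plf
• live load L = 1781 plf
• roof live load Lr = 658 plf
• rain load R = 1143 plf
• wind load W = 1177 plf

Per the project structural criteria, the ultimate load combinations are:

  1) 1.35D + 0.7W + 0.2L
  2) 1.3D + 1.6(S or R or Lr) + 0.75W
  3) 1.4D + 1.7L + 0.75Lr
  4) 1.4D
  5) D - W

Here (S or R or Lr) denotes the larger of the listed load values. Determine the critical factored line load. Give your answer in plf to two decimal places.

(S or R or Lr) → S = 1156 plf.
1) 1.35(1769) + 0.7(1177) + 0.2(1781) = 2388.15 + 823.90 + 356.20 = 3568.25
2) 1.3(1769) + 1.6(1156) + 0.75(1177) = 2299.70 + 1849.60 + 882.75 = 5032.05
3) 1.4(1769) + 1.7(1781) + 0.75(658) = 2476.60 + 3027.70 + 493.50 = 5997.80
4) 1.4(1769) = 2476.60
5) 1.0(1769) - 1.0(1177) = 1769.00 - 1177.00 = 592.00
Combination 3 governs: w_u = 5997.80 plf.

5997.80 plf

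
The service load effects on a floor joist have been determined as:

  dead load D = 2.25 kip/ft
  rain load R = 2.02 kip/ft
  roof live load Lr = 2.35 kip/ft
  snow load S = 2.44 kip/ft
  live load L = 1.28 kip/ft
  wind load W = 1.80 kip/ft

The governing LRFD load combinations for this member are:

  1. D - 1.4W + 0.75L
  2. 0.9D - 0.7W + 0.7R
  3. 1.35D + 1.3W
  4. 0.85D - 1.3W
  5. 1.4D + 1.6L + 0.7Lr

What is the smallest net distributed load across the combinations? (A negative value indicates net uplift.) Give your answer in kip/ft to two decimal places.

1. 1.0(2.25) - 1.4(1.80) + 0.75(1.28) = 0.69
2. 0.9(2.25) - 0.7(1.80) + 0.7(2.02) = 2.18
3. 1.35(2.25) + 1.3(1.80) = 5.38
4. 0.85(2.25) - 1.3(1.80) = -0.43
5. 1.4(2.25) + 1.6(1.28) + 0.7(2.35) = 6.84
Combination 4 gives the minimum: -0.43 kip/ft.

-0.43 kip/ft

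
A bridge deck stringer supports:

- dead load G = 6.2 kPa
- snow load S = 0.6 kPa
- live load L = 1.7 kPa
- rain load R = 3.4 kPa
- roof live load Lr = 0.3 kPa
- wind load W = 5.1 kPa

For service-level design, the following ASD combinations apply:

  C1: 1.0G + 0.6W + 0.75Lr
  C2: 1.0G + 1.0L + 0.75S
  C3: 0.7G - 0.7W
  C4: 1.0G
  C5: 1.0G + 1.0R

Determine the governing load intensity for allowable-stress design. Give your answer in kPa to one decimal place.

9.6 kPa

C1: 1.0(6.2) + 0.6(5.1) + 0.75(0.3) = 9.5
C2: 1.0(6.2) + 1.0(1.7) + 0.75(0.6) = 8.4
C3: 0.7(6.2) - 0.7(5.1) = 0.8
C4: 1.0(6.2) = 6.2
C5: 1.0(6.2) + 1.0(3.4) = 9.6
Combination 5 governs: q = 9.6 kPa.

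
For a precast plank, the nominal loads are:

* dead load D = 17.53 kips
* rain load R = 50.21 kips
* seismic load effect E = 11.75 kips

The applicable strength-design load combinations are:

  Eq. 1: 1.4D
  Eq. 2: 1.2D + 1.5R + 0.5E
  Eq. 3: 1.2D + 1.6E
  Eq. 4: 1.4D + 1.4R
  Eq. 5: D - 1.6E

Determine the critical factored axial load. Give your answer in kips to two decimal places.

Eq. 1: 1.4(17.53) = 24.54
Eq. 2: 1.2(17.53) + 1.5(50.21) + 0.5(11.75) = 102.23
Eq. 3: 1.2(17.53) + 1.6(11.75) = 21.04 + 18.80 = 39.84
Eq. 4: 1.4(17.53) + 1.4(50.21) = 94.84
Eq. 5: 1.0(17.53) - 1.6(11.75) = 17.53 - 18.80 = -1.27
Maximum is from combination 2.

102.23 kips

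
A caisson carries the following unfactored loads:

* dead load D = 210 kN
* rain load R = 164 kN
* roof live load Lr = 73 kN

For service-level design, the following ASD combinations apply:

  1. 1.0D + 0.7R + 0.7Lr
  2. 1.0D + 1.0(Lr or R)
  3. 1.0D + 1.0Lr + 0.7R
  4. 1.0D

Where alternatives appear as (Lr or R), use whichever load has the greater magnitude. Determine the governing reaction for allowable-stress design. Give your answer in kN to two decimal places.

397.80 kN

(Lr or R) → R = 164 kN.
1. 1.0(210) + 0.7(164) + 0.7(73) = 210.00 + 114.80 + 51.10 = 375.90
2. 1.0(210) + 1.0(164) = 210.00 + 164.00 = 374.00
3. 1.0(210) + 1.0(73) + 0.7(164) = 210.00 + 73.00 + 114.80 = 397.80
4. 1.0(210) = 210.00
The controlling combination is 3, giving 397.80 kN.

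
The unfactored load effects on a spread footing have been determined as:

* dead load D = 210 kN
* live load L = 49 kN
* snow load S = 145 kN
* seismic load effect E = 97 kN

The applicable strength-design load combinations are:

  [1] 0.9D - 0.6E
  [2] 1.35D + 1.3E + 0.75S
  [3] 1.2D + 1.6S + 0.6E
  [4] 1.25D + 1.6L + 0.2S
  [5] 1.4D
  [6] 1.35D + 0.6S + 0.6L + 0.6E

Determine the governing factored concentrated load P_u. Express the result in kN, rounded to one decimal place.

[1] 0.9(210) - 0.6(97) = 130.8
[2] 1.35(210) + 1.3(97) + 0.75(145) = 518.4
[3] 1.2(210) + 1.6(145) + 0.6(97) = 542.2
[4] 1.25(210) + 1.6(49) + 0.2(145) = 369.9
[5] 1.4(210) = 294.0
[6] 1.35(210) + 0.6(145) + 0.6(49) + 0.6(97) = 458.1
The controlling combination is 3, giving 542.2 kN.

542.2 kN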